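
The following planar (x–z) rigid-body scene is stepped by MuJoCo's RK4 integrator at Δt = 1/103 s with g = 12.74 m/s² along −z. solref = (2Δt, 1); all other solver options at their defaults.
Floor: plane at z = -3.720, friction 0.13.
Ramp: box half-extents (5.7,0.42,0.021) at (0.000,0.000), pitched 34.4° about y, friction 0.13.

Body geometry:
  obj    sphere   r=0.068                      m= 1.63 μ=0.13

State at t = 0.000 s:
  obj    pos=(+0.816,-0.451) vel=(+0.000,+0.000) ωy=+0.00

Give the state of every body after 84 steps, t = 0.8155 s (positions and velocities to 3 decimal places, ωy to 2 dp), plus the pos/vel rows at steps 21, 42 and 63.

State at t = 0.8155 s:
  obj    pos=(+2.416,-1.546) vel=(+3.940,-2.654) ωy=+41.10

Key-timestep trajectory:
   step    t(s)  obj.x    obj.z    obj.vx   obj.vz 
     21  0.2039   +0.916  -0.519  +0.981  -0.673
     42  0.4078   +1.216  -0.725  +1.951  -1.364
     63  0.6117   +1.716  -1.067  +2.941  -2.018


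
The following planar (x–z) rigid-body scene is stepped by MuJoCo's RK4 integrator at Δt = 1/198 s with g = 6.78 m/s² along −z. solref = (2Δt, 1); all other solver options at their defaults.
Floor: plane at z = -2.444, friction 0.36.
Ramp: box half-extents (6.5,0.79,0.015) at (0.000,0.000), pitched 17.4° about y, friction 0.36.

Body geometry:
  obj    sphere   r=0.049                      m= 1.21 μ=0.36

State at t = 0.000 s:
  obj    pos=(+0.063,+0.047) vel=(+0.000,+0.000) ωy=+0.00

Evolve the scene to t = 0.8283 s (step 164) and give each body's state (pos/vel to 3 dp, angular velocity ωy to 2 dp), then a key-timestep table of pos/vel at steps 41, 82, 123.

State at t = 0.8283 s:
  obj    pos=(+0.537,-0.101) vel=(+1.145,-0.359) ωy=+24.48

Key-timestep trajectory:
   step    t(s)  obj.x    obj.z    obj.vx   obj.vz 
     41  0.2071   +0.093  +0.038  +0.286  -0.090
     82  0.4141   +0.182  +0.010  +0.572  -0.179
    123  0.6212   +0.330  -0.036  +0.859  -0.269


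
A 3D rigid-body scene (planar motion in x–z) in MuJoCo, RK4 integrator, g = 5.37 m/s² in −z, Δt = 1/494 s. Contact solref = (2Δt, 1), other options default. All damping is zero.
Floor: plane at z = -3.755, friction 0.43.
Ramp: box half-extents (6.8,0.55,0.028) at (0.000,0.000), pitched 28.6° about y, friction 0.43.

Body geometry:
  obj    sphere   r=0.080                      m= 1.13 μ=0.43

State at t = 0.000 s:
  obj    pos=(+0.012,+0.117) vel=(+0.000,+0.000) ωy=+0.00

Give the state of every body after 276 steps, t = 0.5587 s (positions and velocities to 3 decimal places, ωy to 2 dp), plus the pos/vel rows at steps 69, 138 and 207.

State at t = 0.5587 s:
  obj    pos=(+0.263,-0.021) vel=(+0.901,-0.491) ωy=+12.82

Key-timestep trajectory:
   step    t(s)  obj.x    obj.z    obj.vx   obj.vz 
     69  0.1397   +0.028  +0.108  +0.225  -0.123
    138  0.2794   +0.075  +0.082  +0.450  -0.246
    207  0.4190   +0.153  +0.039  +0.676  -0.368


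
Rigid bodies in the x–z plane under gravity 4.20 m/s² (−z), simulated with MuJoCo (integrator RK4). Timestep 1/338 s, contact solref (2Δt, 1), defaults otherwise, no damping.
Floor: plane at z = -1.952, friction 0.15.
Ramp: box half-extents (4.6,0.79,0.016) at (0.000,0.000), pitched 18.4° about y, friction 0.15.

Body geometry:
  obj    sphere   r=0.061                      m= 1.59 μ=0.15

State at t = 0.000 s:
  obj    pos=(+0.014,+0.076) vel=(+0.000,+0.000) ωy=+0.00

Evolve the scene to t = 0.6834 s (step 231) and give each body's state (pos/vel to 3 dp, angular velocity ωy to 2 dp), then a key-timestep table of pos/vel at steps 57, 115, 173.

State at t = 0.6834 s:
  obj    pos=(+0.224,+0.007) vel=(+0.614,-0.204) ωy=+10.61

Key-timestep trajectory:
   step    t(s)  obj.x    obj.z    obj.vx   obj.vz 
     57  0.1686   +0.027  +0.072  +0.152  -0.050
    115  0.3402   +0.066  +0.059  +0.306  -0.102
    173  0.5118   +0.132  +0.037  +0.460  -0.153


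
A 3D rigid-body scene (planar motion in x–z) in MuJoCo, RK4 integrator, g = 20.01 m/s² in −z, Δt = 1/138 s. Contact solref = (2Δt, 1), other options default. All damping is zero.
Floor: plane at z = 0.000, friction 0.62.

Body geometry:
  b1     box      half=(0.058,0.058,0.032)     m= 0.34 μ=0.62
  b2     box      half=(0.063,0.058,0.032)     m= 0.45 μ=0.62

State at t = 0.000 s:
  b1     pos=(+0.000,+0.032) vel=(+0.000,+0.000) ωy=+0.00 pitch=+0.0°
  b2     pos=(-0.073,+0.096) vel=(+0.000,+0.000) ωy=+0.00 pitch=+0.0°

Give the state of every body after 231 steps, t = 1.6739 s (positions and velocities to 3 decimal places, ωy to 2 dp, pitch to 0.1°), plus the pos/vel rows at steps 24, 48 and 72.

State at t = 1.6739 s:
  b1     pos=(+0.000,+0.032) vel=(+0.000,+0.000) ωy=+0.00 pitch=+0.0°
  b2     pos=(-0.135,+0.063) vel=(+0.000,+0.000) ωy=+0.00 pitch=-90.0°

Key-timestep trajectory:
   step    t(s)  b1.x    b1.z    b1.vx   b1.vz   b2.x    b2.z    b2.vx   b2.vz 
     24  0.1739   +0.000  +0.032  +0.000  +0.000   -0.114  +0.069  -0.401  +0.004
     48  0.3478   +0.000  +0.032  +0.000  +0.000   -0.153  +0.069  +0.062  -0.013
     72  0.5217   +0.000  +0.032  +0.000  +0.000   -0.134  +0.063  -0.231  -0.108


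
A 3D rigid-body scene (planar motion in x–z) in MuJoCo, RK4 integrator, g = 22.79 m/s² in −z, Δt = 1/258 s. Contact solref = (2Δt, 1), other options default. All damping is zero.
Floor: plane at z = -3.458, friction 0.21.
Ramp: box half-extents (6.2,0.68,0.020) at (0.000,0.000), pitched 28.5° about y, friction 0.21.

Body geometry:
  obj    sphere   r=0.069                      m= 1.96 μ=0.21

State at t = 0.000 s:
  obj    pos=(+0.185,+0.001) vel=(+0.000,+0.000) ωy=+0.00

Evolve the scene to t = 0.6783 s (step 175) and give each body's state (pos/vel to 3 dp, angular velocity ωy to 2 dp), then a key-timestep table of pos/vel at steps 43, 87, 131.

State at t = 0.6783 s:
  obj    pos=(+1.756,-0.852) vel=(+4.631,-2.514) ωy=+76.33

Key-timestep trajectory:
   step    t(s)  obj.x    obj.z    obj.vx   obj.vz 
     43  0.1667   +0.280  -0.051  +1.138  -0.618
     87  0.3372   +0.573  -0.210  +2.302  -1.250
    131  0.5078   +1.065  -0.477  +3.466  -1.882


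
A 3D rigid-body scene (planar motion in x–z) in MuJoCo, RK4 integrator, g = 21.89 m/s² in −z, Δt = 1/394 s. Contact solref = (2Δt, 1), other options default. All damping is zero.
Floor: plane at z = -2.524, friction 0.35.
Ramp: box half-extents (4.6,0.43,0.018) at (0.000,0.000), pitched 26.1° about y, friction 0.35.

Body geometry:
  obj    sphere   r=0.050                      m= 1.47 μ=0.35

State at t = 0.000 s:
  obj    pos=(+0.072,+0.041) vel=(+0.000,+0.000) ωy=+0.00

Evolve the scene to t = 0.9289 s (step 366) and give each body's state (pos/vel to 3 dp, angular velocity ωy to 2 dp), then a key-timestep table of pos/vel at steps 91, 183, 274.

State at t = 0.9289 s:
  obj    pos=(+2.737,-1.265) vel=(+5.738,-2.811) ωy=+127.79

Key-timestep trajectory:
   step    t(s)  obj.x    obj.z    obj.vx   obj.vz 
     91  0.2310   +0.237  -0.040  +1.427  -0.699
    183  0.4645   +0.738  -0.286  +2.869  -1.406
    274  0.6954   +1.566  -0.691  +4.296  -2.105


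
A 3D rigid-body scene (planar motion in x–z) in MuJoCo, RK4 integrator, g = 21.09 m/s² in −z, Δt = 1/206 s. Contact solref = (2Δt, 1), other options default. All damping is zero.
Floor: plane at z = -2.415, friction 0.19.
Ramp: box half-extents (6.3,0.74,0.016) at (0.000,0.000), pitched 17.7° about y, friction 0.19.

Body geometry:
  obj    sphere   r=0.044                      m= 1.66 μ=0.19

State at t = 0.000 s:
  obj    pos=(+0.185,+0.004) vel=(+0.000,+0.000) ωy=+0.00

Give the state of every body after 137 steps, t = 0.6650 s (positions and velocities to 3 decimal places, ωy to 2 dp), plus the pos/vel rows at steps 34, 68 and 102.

State at t = 0.6650 s:
  obj    pos=(+1.150,-0.304) vel=(+2.902,-0.926) ωy=+69.21

Key-timestep trajectory:
   step    t(s)  obj.x    obj.z    obj.vx   obj.vz 
     34  0.1650   +0.244  -0.015  +0.720  -0.230
     68  0.3301   +0.423  -0.072  +1.440  -0.460
    102  0.4951   +0.720  -0.167  +2.161  -0.690


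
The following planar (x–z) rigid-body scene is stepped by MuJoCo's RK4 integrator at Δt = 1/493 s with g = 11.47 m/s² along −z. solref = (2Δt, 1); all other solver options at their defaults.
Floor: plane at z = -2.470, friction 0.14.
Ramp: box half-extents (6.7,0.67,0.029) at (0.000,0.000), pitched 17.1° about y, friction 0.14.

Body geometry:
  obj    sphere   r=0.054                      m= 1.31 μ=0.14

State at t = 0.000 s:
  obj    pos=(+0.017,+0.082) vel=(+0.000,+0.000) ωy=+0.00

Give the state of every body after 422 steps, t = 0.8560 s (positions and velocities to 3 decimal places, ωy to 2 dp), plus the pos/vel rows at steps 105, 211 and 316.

State at t = 0.8560 s:
  obj    pos=(+0.861,-0.178) vel=(+1.971,-0.606) ωy=+38.18

Key-timestep trajectory:
   step    t(s)  obj.x    obj.z    obj.vx   obj.vz 
    105  0.2130   +0.069  +0.066  +0.490  -0.151
    211  0.4280   +0.228  +0.017  +0.986  -0.303
    316  0.6410   +0.490  -0.064  +1.476  -0.454


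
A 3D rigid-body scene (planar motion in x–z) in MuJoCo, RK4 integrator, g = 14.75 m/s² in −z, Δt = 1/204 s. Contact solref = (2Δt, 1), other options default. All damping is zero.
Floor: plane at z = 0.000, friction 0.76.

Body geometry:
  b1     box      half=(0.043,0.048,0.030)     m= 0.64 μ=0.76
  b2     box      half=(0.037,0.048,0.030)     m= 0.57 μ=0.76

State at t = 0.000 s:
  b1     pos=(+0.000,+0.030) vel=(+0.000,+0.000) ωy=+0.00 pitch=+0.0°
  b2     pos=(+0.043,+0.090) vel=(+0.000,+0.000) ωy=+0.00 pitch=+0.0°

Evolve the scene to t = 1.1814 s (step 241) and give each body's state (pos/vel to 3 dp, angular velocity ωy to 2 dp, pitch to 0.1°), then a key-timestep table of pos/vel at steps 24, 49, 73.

State at t = 1.1814 s:
  b1     pos=(+0.000,+0.030) vel=(+0.000,+0.000) ωy=+0.00 pitch=+0.0°
  b2     pos=(+0.079,+0.037) vel=(+0.000,+0.000) ωy=+0.00 pitch=+90.0°

Key-timestep trajectory:
   step    t(s)  b1.x    b1.z    b1.vx   b1.vz   b2.x    b2.z    b2.vx   b2.vz 
     24  0.1176   +0.000  +0.030  +0.000  +0.000   +0.044  +0.090  +0.014  +0.000
     49  0.2402   +0.000  +0.030  +0.000  +0.000   +0.049  +0.089  +0.097  -0.019
     73  0.3578   +0.000  +0.030  +0.000  +0.000   +0.074  +0.065  +0.294  -0.702


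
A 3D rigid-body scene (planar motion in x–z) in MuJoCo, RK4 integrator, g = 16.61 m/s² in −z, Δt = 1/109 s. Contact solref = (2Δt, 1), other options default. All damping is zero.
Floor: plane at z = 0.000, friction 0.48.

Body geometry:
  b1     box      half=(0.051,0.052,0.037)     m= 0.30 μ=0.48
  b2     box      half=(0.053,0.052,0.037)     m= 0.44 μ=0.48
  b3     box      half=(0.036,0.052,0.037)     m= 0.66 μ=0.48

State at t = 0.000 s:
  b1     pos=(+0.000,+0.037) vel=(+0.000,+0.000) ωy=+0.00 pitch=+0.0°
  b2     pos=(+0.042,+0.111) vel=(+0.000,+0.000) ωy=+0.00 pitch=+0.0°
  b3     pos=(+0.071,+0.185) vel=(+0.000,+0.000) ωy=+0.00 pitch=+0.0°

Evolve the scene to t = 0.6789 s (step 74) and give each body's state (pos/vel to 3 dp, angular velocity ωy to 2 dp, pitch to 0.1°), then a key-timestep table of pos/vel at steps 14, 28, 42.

State at t = 0.6789 s:
  b1     pos=(-0.001,+0.037) vel=(+0.000,+0.000) ωy=+0.00 pitch=+0.0°
  b2     pos=(+0.099,+0.053) vel=(+0.000,+0.000) ωy=+0.00 pitch=+90.0°
  b3     pos=(+0.200,+0.036) vel=(+0.000,+0.000) ωy=+0.00 pitch=+90.0°

Key-timestep trajectory:
   step    t(s)  b1.x    b1.z    b1.vx   b1.vz   b2.x    b2.z    b2.vx   b2.vz   b3.x    b3.z    b3.vx   b3.vz 
     14  0.1284   +0.000  +0.037  -0.002  +0.001   +0.048  +0.112  +0.100  +0.012   +0.088  +0.180  +0.303  -0.116
     28  0.2569   -0.001  +0.037  -0.001  +0.001   +0.079  +0.099  +0.388  -0.488   +0.160  +0.113  +0.697  -1.313
     42  0.3853   -0.001  +0.037  +0.000  +0.000   +0.101  +0.052  -0.181  -0.034   +0.201  +0.034  -0.009  +0.073


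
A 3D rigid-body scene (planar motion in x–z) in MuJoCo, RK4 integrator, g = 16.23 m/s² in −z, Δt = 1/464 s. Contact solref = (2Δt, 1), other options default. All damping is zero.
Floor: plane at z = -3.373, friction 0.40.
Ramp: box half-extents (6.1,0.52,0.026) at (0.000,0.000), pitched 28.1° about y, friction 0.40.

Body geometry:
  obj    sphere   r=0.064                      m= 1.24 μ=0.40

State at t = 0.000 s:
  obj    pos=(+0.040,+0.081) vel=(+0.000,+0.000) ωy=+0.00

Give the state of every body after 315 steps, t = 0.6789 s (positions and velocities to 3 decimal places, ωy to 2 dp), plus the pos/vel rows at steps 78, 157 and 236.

State at t = 0.6789 s:
  obj    pos=(+1.150,-0.512) vel=(+3.270,-1.746) ωy=+57.91

Key-timestep trajectory:
   step    t(s)  obj.x    obj.z    obj.vx   obj.vz 
     78  0.1681   +0.108  +0.044  +0.810  -0.432
    157  0.3384   +0.316  -0.067  +1.630  -0.870
    236  0.5086   +0.663  -0.252  +2.450  -1.308


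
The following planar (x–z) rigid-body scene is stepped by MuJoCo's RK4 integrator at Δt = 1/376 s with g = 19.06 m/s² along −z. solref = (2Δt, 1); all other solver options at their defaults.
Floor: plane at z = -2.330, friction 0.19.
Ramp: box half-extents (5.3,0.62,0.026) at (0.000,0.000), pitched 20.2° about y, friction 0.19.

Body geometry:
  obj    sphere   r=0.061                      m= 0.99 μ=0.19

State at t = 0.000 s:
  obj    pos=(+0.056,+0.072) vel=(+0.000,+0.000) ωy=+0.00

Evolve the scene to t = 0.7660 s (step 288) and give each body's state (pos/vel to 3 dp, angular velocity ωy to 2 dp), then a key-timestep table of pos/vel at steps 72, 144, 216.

State at t = 0.7660 s:
  obj    pos=(+1.350,-0.404) vel=(+3.379,-1.243) ωy=+59.02

Key-timestep trajectory:
   step    t(s)  obj.x    obj.z    obj.vx   obj.vz 
     72  0.1915   +0.137  +0.042  +0.845  -0.311
    144  0.3830   +0.380  -0.047  +1.690  -0.622
    216  0.5745   +0.784  -0.196  +2.535  -0.933


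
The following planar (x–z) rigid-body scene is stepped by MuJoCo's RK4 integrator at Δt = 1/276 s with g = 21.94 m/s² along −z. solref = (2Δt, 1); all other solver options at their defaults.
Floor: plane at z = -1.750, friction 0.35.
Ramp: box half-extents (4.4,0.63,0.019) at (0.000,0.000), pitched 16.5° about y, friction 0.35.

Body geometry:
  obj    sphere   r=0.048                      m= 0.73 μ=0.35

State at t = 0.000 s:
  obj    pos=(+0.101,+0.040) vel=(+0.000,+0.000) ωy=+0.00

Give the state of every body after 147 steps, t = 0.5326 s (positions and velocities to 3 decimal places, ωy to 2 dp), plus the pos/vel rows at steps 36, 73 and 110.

State at t = 0.5326 s:
  obj    pos=(+0.706,-0.139) vel=(+2.273,-0.673) ωy=+49.38

Key-timestep trajectory:
   step    t(s)  obj.x    obj.z    obj.vx   obj.vz 
     36  0.1304   +0.137  +0.029  +0.557  -0.165
     73  0.2645   +0.250  -0.004  +1.129  -0.334
    110  0.3986   +0.440  -0.060  +1.701  -0.504


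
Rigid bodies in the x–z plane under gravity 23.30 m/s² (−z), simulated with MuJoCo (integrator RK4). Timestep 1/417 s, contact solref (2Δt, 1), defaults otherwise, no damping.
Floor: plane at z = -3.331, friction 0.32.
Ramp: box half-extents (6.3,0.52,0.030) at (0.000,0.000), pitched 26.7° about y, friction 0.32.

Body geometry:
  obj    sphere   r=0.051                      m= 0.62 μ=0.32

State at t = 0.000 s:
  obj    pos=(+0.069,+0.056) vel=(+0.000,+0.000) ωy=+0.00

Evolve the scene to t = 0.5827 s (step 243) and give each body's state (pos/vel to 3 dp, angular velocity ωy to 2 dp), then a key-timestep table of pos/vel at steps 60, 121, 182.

State at t = 0.5827 s:
  obj    pos=(+1.203,-0.515) vel=(+3.893,-1.958) ωy=+85.43

Key-timestep trajectory:
   step    t(s)  obj.x    obj.z    obj.vx   obj.vz 
     60  0.1439   +0.138  +0.021  +0.961  -0.484
    121  0.2902   +0.350  -0.086  +1.939  -0.975
    182  0.4365   +0.705  -0.264  +2.916  -1.467


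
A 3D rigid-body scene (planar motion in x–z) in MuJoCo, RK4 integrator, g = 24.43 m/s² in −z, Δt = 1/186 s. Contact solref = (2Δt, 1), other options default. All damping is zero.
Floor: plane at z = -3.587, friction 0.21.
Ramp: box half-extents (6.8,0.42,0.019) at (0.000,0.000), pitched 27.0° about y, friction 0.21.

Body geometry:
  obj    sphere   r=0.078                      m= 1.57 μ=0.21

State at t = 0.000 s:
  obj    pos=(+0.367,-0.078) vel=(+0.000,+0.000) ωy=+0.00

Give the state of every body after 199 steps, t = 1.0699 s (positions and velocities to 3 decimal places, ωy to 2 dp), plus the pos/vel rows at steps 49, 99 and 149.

State at t = 1.0699 s:
  obj    pos=(+4.408,-2.137) vel=(+7.553,-3.848) ωy=+108.64

Key-timestep trajectory:
   step    t(s)  obj.x    obj.z    obj.vx   obj.vz 
     49  0.2634   +0.612  -0.203  +1.860  -0.948
     99  0.5323   +1.367  -0.588  +3.758  -1.915
    149  0.8011   +2.632  -1.232  +5.655  -2.881


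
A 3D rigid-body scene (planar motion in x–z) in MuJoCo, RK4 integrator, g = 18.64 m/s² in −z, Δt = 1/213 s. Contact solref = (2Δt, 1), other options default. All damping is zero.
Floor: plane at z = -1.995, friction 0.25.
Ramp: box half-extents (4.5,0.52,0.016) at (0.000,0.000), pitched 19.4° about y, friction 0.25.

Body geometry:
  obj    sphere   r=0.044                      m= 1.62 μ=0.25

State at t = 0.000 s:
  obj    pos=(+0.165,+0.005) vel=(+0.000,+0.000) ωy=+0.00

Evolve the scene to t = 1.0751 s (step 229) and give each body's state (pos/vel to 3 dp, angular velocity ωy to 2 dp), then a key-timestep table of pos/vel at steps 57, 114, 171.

State at t = 1.0751 s:
  obj    pos=(+2.576,-0.844) vel=(+4.485,-1.579) ωy=+108.05

Key-timestep trajectory:
   step    t(s)  obj.x    obj.z    obj.vx   obj.vz 
     57  0.2676   +0.315  -0.047  +1.116  -0.393
    114  0.5352   +0.763  -0.205  +2.233  -0.786
    171  0.8028   +1.509  -0.468  +3.349  -1.179


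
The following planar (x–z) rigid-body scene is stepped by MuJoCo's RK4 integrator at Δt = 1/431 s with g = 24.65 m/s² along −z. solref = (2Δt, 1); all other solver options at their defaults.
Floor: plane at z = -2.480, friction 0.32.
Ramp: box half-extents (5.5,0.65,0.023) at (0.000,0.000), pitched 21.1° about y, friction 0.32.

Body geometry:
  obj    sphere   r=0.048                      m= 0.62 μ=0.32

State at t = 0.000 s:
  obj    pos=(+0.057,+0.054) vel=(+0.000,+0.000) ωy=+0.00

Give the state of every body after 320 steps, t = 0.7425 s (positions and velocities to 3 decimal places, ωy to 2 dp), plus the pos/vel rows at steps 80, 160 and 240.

State at t = 0.7425 s:
  obj    pos=(+1.687,-0.575) vel=(+4.391,-1.694) ωy=+98.03

Key-timestep trajectory:
   step    t(s)  obj.x    obj.z    obj.vx   obj.vz 
     80  0.1856   +0.159  +0.015  +1.098  -0.424
    160  0.3712   +0.465  -0.103  +2.195  -0.847
    240  0.5568   +0.974  -0.300  +3.293  -1.271


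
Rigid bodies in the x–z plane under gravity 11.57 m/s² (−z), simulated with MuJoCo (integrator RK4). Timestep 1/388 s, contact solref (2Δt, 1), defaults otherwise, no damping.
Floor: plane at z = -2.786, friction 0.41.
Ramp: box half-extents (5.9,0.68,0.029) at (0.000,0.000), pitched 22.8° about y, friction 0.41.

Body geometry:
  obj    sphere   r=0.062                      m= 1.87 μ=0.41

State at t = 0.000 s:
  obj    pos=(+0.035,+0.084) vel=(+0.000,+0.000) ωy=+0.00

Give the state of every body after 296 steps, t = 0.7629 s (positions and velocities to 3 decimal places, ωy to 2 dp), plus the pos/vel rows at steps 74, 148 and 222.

State at t = 0.7629 s:
  obj    pos=(+0.894,-0.277) vel=(+2.252,-0.947) ωy=+39.40

Key-timestep trajectory:
   step    t(s)  obj.x    obj.z    obj.vx   obj.vz 
     74  0.1907   +0.089  +0.061  +0.563  -0.237
    148  0.3814   +0.250  -0.006  +1.126  -0.473
    222  0.5722   +0.518  -0.119  +1.689  -0.710


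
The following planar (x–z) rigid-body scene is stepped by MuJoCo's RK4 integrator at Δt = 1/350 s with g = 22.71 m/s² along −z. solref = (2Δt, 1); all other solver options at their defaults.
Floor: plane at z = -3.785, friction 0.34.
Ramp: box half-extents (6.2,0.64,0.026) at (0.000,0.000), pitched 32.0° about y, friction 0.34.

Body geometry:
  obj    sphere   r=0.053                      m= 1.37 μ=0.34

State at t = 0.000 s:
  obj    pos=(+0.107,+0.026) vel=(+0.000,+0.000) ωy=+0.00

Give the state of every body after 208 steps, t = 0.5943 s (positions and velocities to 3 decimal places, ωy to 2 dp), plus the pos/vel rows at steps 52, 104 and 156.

State at t = 0.5943 s:
  obj    pos=(+1.395,-0.778) vel=(+4.332,-2.707) ωy=+96.37

Key-timestep trajectory:
   step    t(s)  obj.x    obj.z    obj.vx   obj.vz 
     52  0.1486   +0.188  -0.024  +1.083  -0.677
    104  0.2971   +0.429  -0.175  +2.166  -1.354
    156  0.4457   +0.831  -0.426  +3.249  -2.030


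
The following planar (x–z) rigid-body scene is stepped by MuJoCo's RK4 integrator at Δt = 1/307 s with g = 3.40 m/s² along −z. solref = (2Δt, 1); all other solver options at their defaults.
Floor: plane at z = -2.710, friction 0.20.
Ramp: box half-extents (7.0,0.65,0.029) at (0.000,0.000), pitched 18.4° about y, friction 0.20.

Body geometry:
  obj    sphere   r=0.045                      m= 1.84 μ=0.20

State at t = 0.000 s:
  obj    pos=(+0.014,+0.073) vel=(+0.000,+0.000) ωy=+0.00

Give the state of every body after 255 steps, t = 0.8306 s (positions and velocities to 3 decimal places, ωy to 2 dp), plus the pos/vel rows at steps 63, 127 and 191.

State at t = 0.8306 s:
  obj    pos=(+0.265,-0.010) vel=(+0.604,-0.201) ωy=+14.15

Key-timestep trajectory:
   step    t(s)  obj.x    obj.z    obj.vx   obj.vz 
     63  0.2052   +0.029  +0.068  +0.149  -0.050
    127  0.4137   +0.076  +0.053  +0.301  -0.100
    191  0.6221   +0.155  +0.026  +0.453  -0.151


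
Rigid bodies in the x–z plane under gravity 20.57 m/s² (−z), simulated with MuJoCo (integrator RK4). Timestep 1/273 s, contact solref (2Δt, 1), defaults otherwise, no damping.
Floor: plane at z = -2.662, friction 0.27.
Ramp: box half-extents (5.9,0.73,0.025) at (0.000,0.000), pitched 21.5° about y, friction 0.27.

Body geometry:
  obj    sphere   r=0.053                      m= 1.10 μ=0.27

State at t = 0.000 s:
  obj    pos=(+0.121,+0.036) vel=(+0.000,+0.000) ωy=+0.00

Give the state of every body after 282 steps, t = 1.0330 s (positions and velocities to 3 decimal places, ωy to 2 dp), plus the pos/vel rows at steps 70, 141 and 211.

State at t = 1.0330 s:
  obj    pos=(+2.794,-1.017) vel=(+5.176,-2.039) ωy=+104.94

Key-timestep trajectory:
   step    t(s)  obj.x    obj.z    obj.vx   obj.vz 
     70  0.2564   +0.286  -0.029  +1.285  -0.506
    141  0.5165   +0.789  -0.227  +2.588  -1.019
    211  0.7729   +1.618  -0.553  +3.873  -1.525


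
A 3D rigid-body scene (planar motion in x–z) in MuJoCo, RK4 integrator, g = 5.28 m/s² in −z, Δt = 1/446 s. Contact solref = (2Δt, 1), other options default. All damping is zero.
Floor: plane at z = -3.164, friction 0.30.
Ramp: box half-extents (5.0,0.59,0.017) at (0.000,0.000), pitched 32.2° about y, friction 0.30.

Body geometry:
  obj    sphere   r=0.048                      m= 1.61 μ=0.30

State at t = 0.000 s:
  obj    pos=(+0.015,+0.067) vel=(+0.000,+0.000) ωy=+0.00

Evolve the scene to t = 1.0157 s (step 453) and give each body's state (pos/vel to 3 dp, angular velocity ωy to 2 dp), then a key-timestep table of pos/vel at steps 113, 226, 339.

State at t = 1.0157 s:
  obj    pos=(+0.892,-0.485) vel=(+1.727,-1.088) ωy=+42.52

Key-timestep trajectory:
   step    t(s)  obj.x    obj.z    obj.vx   obj.vz 
    113  0.2534   +0.070  +0.033  +0.431  -0.271
    226  0.5067   +0.234  -0.070  +0.862  -0.543
    339  0.7601   +0.506  -0.242  +1.293  -0.814


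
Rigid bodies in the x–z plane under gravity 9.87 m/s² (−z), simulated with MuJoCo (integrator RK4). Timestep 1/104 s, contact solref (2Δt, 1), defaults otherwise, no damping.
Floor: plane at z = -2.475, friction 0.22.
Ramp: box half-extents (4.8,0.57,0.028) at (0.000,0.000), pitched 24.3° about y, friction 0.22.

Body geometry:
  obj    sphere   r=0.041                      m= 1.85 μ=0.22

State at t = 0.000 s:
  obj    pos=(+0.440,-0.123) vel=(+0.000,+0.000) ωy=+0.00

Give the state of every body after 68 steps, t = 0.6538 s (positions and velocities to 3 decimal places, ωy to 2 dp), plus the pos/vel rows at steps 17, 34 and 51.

State at t = 0.6538 s:
  obj    pos=(+1.005,-0.378) vel=(+1.729,-0.781) ωy=+46.24

Key-timestep trajectory:
   step    t(s)  obj.x    obj.z    obj.vx   obj.vz 
     17  0.1635   +0.475  -0.139  +0.433  -0.195
     34  0.3269   +0.581  -0.187  +0.865  -0.390
     51  0.4904   +0.758  -0.267  +1.297  -0.586


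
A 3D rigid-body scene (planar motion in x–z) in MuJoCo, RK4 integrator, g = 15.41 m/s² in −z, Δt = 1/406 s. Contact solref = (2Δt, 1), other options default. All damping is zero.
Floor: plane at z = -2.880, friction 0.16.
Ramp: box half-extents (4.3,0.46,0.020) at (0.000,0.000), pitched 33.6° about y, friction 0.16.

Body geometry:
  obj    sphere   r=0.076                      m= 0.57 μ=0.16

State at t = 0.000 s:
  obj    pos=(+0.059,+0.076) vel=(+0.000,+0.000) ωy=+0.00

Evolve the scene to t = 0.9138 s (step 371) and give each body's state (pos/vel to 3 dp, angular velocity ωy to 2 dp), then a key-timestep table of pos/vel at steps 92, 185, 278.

State at t = 0.9138 s:
  obj    pos=(+2.310,-1.420) vel=(+4.918,-3.296) ωy=+61.60

Key-timestep trajectory:
   step    t(s)  obj.x    obj.z    obj.vx   obj.vz 
     92  0.2266   +0.197  -0.016  +1.228  -0.799
    185  0.4557   +0.619  -0.296  +2.451  -1.645
    278  0.6847   +1.323  -0.764  +3.713  -2.408


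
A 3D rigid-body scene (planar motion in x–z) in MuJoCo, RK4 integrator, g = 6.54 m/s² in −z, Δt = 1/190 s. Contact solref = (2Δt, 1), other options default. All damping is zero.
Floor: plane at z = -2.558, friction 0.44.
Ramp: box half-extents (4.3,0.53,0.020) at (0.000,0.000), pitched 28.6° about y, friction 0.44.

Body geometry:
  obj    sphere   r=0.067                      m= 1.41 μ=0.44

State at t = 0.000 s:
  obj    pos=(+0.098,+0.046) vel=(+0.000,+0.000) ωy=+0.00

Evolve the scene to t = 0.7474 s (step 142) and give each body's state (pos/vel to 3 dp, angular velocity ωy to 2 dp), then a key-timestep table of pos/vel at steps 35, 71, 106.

State at t = 0.7474 s:
  obj    pos=(+0.646,-0.253) vel=(+1.467,-0.800) ωy=+24.94

Key-timestep trajectory:
   step    t(s)  obj.x    obj.z    obj.vx   obj.vz 
     35  0.1842   +0.131  +0.028  +0.362  -0.197
     71  0.3737   +0.235  -0.029  +0.734  -0.400
    106  0.5579   +0.404  -0.121  +1.095  -0.597


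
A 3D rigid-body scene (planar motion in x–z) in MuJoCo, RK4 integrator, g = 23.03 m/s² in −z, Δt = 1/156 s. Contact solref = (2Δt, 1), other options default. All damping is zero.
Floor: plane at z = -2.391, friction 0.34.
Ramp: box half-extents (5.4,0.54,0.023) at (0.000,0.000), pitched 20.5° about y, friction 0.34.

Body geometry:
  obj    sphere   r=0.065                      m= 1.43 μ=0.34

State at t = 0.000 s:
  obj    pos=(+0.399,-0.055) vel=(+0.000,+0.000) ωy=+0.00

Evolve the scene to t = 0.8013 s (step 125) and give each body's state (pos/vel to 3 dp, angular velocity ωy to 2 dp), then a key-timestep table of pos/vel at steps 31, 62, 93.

State at t = 0.8013 s:
  obj    pos=(+2.131,-0.703) vel=(+4.324,-1.617) ωy=+71.00

Key-timestep trajectory:
   step    t(s)  obj.x    obj.z    obj.vx   obj.vz 
     31  0.1987   +0.506  -0.095  +1.073  -0.401
     62  0.3974   +0.825  -0.215  +2.145  -0.802
     93  0.5962   +1.358  -0.414  +3.217  -1.203


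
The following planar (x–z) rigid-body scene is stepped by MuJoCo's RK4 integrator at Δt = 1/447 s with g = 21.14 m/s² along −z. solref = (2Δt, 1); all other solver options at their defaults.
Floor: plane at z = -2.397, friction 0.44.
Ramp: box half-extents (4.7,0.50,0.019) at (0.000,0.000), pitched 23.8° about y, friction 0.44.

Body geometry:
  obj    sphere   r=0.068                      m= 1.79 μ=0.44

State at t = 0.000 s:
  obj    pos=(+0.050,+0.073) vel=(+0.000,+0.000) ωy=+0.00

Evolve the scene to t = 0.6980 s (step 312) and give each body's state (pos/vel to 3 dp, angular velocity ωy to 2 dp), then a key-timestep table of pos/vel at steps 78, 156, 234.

State at t = 0.6980 s:
  obj    pos=(+1.408,-0.526) vel=(+3.892,-1.716) ωy=+62.54

Key-timestep trajectory:
   step    t(s)  obj.x    obj.z    obj.vx   obj.vz 
     78  0.1745   +0.135  +0.036  +0.973  -0.429
    156  0.3490   +0.390  -0.077  +1.946  -0.858
    234  0.5235   +0.814  -0.264  +2.919  -1.287


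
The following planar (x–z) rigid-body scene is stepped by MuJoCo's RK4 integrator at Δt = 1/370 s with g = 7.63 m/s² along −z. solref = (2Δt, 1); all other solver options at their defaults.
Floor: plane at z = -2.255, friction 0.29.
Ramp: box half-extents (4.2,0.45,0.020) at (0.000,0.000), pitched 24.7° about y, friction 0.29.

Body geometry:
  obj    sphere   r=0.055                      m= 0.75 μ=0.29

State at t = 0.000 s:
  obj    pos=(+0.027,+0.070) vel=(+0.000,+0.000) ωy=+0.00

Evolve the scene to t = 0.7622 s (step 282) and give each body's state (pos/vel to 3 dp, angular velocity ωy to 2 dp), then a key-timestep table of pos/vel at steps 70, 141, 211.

State at t = 0.7622 s:
  obj    pos=(+0.628,-0.206) vel=(+1.577,-0.725) ωy=+31.56

Key-timestep trajectory:
   step    t(s)  obj.x    obj.z    obj.vx   obj.vz 
     70  0.1892   +0.064  +0.053  +0.391  -0.180
    141  0.3811   +0.177  +0.001  +0.789  -0.363
    211  0.5703   +0.364  -0.085  +1.180  -0.543


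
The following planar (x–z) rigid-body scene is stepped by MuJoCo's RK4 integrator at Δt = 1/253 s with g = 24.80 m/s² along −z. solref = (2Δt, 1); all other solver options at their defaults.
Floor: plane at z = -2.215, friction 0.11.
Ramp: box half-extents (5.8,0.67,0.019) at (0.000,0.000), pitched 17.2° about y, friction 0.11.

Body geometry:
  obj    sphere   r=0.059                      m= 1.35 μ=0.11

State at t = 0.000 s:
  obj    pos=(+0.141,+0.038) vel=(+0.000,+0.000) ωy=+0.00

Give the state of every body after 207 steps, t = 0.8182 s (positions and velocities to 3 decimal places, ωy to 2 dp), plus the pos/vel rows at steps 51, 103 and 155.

State at t = 0.8182 s:
  obj    pos=(+1.816,-0.481) vel=(+4.095,-1.267) ωy=+72.62

Key-timestep trajectory:
   step    t(s)  obj.x    obj.z    obj.vx   obj.vz 
     51  0.2016   +0.243  +0.007  +1.009  -0.312
    103  0.4071   +0.556  -0.090  +2.038  -0.631
    155  0.6126   +1.080  -0.253  +3.066  -0.949


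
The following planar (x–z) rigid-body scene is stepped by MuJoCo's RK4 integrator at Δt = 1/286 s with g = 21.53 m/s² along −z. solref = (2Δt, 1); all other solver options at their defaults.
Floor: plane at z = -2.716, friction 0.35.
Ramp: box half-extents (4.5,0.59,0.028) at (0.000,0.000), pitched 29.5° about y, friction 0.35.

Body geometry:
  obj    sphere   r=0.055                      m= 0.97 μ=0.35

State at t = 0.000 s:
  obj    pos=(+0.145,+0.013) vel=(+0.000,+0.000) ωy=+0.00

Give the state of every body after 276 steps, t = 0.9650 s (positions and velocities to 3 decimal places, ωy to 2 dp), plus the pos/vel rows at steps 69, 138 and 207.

State at t = 0.9650 s:
  obj    pos=(+3.214,-1.723) vel=(+6.361,-3.599) ωy=+132.86

Key-timestep trajectory:
   step    t(s)  obj.x    obj.z    obj.vx   obj.vz 
     69  0.2413   +0.337  -0.095  +1.590  -0.900
    138  0.4825   +0.912  -0.421  +3.180  -1.799
    207  0.7238   +1.872  -0.964  +4.770  -2.699


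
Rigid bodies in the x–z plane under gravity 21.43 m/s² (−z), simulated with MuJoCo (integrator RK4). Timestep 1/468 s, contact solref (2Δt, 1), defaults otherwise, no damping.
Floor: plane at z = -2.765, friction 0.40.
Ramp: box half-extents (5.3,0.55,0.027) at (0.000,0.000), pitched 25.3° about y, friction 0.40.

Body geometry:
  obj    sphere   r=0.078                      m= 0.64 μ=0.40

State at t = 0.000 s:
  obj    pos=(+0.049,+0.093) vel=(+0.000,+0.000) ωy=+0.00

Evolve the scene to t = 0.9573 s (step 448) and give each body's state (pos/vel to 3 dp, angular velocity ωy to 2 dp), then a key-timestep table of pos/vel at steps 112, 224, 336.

State at t = 0.9573 s:
  obj    pos=(+2.759,-1.188) vel=(+5.662,-2.676) ωy=+80.28

Key-timestep trajectory:
   step    t(s)  obj.x    obj.z    obj.vx   obj.vz 
    112  0.2393   +0.218  +0.013  +1.416  -0.669
    224  0.4786   +0.727  -0.227  +2.831  -1.338
    336  0.7179   +1.573  -0.628  +4.246  -2.007


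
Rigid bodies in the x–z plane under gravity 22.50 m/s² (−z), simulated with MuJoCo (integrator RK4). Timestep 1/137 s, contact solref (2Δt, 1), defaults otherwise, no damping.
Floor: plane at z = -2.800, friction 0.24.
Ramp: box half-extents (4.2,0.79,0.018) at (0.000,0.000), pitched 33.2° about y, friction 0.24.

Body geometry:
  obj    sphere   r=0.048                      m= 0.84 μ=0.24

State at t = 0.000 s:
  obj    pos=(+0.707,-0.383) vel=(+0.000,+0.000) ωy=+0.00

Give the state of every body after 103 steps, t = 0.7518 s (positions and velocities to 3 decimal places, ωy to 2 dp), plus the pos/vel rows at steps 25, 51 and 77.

State at t = 0.7518 s:
  obj    pos=(+2.788,-1.746) vel=(+5.536,-3.623) ωy=+137.75

Key-timestep trajectory:
   step    t(s)  obj.x    obj.z    obj.vx   obj.vz 
     25  0.1825   +0.830  -0.464  +1.344  -0.879
     51  0.3723   +1.217  -0.718  +2.741  -1.794
     77  0.5620   +1.870  -1.145  +4.139  -2.708


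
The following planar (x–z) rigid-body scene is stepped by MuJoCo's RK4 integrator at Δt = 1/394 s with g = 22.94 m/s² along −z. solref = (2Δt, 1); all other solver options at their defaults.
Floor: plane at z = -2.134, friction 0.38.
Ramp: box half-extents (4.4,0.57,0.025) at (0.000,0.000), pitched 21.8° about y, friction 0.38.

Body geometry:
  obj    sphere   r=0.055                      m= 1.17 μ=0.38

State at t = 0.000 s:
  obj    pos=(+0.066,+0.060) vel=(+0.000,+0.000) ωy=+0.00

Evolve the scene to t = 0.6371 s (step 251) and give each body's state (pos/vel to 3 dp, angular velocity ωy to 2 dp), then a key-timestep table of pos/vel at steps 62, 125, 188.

State at t = 0.6371 s:
  obj    pos=(+1.213,-0.399) vel=(+3.599,-1.440) ωy=+70.47

Key-timestep trajectory:
   step    t(s)  obj.x    obj.z    obj.vx   obj.vz 
     62  0.1574   +0.136  +0.032  +0.889  -0.356
    125  0.3173   +0.350  -0.054  +1.793  -0.717
    188  0.4772   +0.709  -0.198  +2.696  -1.078


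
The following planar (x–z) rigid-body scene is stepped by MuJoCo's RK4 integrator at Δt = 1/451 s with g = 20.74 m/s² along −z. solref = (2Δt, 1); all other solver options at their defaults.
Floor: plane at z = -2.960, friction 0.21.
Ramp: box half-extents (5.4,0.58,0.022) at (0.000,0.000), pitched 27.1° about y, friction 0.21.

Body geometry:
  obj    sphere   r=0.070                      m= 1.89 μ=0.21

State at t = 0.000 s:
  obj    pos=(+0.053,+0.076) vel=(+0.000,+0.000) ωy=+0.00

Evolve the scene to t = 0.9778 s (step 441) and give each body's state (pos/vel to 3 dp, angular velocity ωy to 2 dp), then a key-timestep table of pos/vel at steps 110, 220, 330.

State at t = 0.9778 s:
  obj    pos=(+2.925,-1.394) vel=(+5.875,-3.006) ωy=+94.26

Key-timestep trajectory:
   step    t(s)  obj.x    obj.z    obj.vx   obj.vz 
    110  0.2439   +0.232  -0.015  +1.466  -0.750
    220  0.4878   +0.768  -0.290  +2.931  -1.500
    330  0.7317   +1.662  -0.747  +4.396  -2.250


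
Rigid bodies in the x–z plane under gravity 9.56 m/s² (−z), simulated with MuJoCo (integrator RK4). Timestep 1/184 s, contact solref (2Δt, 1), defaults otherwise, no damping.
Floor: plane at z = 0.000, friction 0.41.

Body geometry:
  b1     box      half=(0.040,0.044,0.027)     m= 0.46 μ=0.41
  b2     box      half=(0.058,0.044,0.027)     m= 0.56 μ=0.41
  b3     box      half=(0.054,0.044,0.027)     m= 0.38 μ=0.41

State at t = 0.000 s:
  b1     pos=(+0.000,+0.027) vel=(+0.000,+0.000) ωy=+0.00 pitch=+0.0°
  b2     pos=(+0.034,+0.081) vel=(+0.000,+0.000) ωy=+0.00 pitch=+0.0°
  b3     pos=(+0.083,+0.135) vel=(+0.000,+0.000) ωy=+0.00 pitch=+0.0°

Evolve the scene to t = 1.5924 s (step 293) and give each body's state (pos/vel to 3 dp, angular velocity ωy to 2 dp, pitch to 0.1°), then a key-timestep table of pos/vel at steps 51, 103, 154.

State at t = 1.5924 s:
  b1     pos=(+0.000,+0.027) vel=(+0.000,+0.000) ωy=+0.00 pitch=+0.0°
  b2     pos=(+0.159,+0.055) vel=(+0.000,+0.000) ωy=+0.00 pitch=+146.2°
  b3     pos=(+0.261,+0.027) vel=(+0.000,+0.000) ωy=+0.00 pitch=+180.0°

Key-timestep trajectory:
   step    t(s)  b1.x    b1.z    b1.vx   b1.vz   b2.x    b2.z    b2.vx   b2.vz   b3.x    b3.z    b3.vx   b3.vz 
     51  0.2772   +0.000  +0.027  +0.000  +0.000   +0.073  +0.063  +0.321  +0.023   +0.150  +0.060  +0.254  +0.054
    103  0.5598   +0.000  +0.027  +0.000  +0.000   +0.127  +0.064  +0.042  -0.002   +0.193  +0.060  +0.040  +0.005
    154  0.8370   +0.000  +0.027  +0.000  +0.000   +0.138  +0.062  +0.093  -0.024   +0.210  +0.060  +0.150  -0.017


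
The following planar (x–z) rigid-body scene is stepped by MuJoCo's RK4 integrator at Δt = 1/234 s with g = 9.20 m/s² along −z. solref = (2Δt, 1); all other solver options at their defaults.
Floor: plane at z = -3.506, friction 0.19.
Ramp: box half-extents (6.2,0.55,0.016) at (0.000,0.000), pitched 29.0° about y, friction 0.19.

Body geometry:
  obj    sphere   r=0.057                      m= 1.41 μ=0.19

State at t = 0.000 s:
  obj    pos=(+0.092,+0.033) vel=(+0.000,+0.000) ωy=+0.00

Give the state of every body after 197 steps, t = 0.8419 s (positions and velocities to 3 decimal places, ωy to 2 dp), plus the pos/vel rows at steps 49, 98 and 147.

State at t = 0.8419 s:
  obj    pos=(+1.080,-0.515) vel=(+2.346,-1.300) ωy=+47.04

Key-timestep trajectory:
   step    t(s)  obj.x    obj.z    obj.vx   obj.vz 
     49  0.2094   +0.153  -0.001  +0.584  -0.324
     98  0.4188   +0.336  -0.103  +1.167  -0.647
    147  0.6282   +0.642  -0.272  +1.751  -0.970


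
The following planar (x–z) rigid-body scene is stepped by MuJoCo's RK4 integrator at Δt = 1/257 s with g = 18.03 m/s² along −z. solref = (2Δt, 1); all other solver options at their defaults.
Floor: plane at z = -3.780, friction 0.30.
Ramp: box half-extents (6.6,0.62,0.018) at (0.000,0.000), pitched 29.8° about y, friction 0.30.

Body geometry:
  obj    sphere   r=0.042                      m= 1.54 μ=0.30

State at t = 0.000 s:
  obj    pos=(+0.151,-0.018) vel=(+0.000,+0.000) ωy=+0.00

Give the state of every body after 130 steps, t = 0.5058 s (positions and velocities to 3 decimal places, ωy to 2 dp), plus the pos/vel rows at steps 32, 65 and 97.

State at t = 0.5058 s:
  obj    pos=(+0.862,-0.424) vel=(+2.809,-1.609) ωy=+77.06

Key-timestep trajectory:
   step    t(s)  obj.x    obj.z    obj.vx   obj.vz 
     32  0.1245   +0.194  -0.042  +0.692  -0.396
     65  0.2529   +0.329  -0.119  +1.405  -0.805
     97  0.3774   +0.547  -0.244  +2.096  -1.201


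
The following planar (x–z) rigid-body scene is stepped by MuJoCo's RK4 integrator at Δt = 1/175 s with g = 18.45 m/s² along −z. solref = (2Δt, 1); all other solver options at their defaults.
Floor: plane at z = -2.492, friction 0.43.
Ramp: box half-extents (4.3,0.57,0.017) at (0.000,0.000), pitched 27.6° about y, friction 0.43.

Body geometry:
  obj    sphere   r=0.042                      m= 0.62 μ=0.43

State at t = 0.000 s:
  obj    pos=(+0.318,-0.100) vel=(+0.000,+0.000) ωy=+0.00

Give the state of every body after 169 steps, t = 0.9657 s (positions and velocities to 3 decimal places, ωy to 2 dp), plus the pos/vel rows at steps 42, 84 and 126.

State at t = 0.9657 s:
  obj    pos=(+2.841,-1.419) vel=(+5.225,-2.731) ωy=+140.37

Key-timestep trajectory:
   step    t(s)  obj.x    obj.z    obj.vx   obj.vz 
     42  0.2400   +0.474  -0.181  +1.299  -0.679
     84  0.4800   +0.941  -0.426  +2.597  -1.358
    126  0.7200   +1.721  -0.833  +3.895  -2.036


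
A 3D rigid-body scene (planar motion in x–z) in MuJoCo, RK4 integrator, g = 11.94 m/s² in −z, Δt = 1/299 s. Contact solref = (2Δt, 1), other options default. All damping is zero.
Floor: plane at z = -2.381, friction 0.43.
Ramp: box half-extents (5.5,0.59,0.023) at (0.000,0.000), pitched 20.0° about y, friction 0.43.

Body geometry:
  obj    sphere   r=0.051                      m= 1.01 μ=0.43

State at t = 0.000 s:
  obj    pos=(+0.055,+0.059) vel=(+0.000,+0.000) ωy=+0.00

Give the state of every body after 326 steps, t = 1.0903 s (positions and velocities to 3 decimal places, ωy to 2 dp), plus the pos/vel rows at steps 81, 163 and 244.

State at t = 1.0903 s:
  obj    pos=(+1.684,-0.534) vel=(+2.989,-1.088) ωy=+62.35

Key-timestep trajectory:
   step    t(s)  obj.x    obj.z    obj.vx   obj.vz 
     81  0.2709   +0.156  +0.022  +0.743  -0.270
    163  0.5452   +0.462  -0.090  +1.494  -0.544
    244  0.8161   +0.968  -0.273  +2.237  -0.814
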